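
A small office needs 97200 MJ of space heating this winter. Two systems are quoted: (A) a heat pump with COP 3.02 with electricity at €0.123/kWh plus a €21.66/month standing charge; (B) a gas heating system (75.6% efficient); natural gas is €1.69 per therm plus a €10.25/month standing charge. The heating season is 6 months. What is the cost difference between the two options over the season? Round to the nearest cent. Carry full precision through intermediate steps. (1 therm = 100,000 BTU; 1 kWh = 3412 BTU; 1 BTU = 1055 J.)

Heat load = 97200 MJ = 97,200,000,000 J / 1055 = 92,132,701 BTU
Gas: input = 92,132,701 / 0.756 = 121,868,653 BTU = 1,219 therm → 1,219 × €1.69 = €2,059.58; + 6 × €10.25 standing = €2,121.08
Heat pump: 92,132,701 BTU / 3412 = 27,000 kWh heat; / 3.02 = 8,941 kWh in → × €0.123 = €1,099.77; + 6 × €21.66 standing = €1,229.73
Difference = |€2,121.08 − €1,229.73| = €891.35

€891.35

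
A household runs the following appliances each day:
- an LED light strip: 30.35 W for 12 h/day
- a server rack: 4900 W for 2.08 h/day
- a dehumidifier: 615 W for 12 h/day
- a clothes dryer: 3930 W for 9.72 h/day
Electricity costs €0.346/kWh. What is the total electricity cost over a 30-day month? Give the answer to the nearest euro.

LED light strip: 30.35 W × 12 h × 30 d = 10,926 Wh = 10.93 kWh
server rack: 4900 W × 2.08 h × 30 d = 305,760 Wh = 305.8 kWh
dehumidifier: 615 W × 12 h × 30 d = 221,400 Wh = 221.4 kWh
clothes dryer: 3930 W × 9.72 h × 30 d = 1,145,988 Wh = 1,146 kWh
Total energy = 10.93 + 305.8 + 221.4 + 1,146 = 1,684 kWh
Cost = 1,684 kWh × €0.346 = €582.69 ≈ €583

€583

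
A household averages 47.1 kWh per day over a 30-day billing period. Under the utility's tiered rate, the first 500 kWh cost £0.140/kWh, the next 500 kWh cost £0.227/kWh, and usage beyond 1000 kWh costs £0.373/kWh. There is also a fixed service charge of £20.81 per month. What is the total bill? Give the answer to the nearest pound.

Usage = 47.1 kWh/day × 30 days = 1413 kWh
First 500 kWh × £0.140 = £70.00
Next 500 kWh × £0.227 = £113.50
Remaining 413 kWh × £0.373 = £154.05
Energy charge = £337.55; + service £20.81 = £358.36 ≈ £358

£358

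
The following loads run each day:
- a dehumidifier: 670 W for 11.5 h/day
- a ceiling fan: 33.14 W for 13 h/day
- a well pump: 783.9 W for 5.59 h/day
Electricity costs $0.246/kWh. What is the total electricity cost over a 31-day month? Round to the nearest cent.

$95.46

dehumidifier: 670 W × 11.5 h × 31 d = 238,855 Wh = 238.9 kWh
ceiling fan: 33.14 W × 13 h × 31 d = 13,355 Wh = 13.36 kWh
well pump: 783.9 W × 5.59 h × 31 d = 135,842 Wh = 135.8 kWh
Total energy = 238.9 + 13.36 + 135.8 = 388.1 kWh
Cost = 388.1 kWh × $0.246 = $95.46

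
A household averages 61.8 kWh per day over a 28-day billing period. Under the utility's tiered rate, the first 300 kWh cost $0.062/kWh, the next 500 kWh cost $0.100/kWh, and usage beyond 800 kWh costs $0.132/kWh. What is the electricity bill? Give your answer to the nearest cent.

$191.41

Usage = 61.8 kWh/day × 28 days = 1730.4 kWh
First 300 kWh × $0.062 = $18.60
Next 500 kWh × $0.100 = $50.00
Remaining 930.4 kWh × $0.132 = $122.81
Total = $191.41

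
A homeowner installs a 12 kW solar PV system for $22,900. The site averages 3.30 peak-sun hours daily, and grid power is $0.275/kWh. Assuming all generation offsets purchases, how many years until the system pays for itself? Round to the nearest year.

6 years

Daily generation = 12 kW × 3.30 h = 39.6 kWh
Annual generation = 39.6 × 365 = 14454 kWh
Annual savings = 14454 × $0.275 = $3,974.85
Payback = $22,900 / $3,974.85 = 5.76 years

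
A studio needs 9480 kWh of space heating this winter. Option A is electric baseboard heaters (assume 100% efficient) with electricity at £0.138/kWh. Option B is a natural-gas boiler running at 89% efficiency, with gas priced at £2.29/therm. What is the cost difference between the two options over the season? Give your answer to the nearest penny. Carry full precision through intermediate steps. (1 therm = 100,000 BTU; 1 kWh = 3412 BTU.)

£475.97

Heat load = 9480 kWh × 3412 = 32,345,760 BTU
Gas: input = 32,345,760 / 0.89 = 36,343,551 BTU = 363.4 therm → 363.4 × £2.29 = £832.27
Electric: 32,345,760 BTU / 3412 = 9,480 kWh → × £0.138 = £1,308.24
Difference = |£832.27 − £1,308.24| = £475.97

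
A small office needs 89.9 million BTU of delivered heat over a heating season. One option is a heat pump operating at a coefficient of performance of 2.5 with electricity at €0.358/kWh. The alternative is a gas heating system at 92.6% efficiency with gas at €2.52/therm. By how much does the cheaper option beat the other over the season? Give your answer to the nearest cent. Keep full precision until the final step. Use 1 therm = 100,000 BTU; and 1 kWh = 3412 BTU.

€1326.54

Heat load = 89.9 × 10⁶ BTU = 89,900,000 BTU
Gas: input = 89,900,000 / 0.926 = 97,084,233 BTU = 970.8 therm → 970.8 × €2.52 = €2,446.52
Heat pump: 89,900,000 BTU / 3412 = 26,350 kWh heat; / 2.5 = 10,540 kWh in → × €0.358 = €3,773.06
Difference = |€2,446.52 − €3,773.06| = €1,326.54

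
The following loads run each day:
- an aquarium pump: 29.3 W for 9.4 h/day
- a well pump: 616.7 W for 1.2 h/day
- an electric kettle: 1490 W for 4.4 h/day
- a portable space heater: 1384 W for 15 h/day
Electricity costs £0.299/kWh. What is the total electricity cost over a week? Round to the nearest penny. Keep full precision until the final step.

£59.30

aquarium pump: 29.3 W × 9.4 h × 7 d = 1,928 Wh = 1.928 kWh
well pump: 616.7 W × 1.2 h × 7 d = 5,180 Wh = 5.18 kWh
electric kettle: 1490 W × 4.4 h × 7 d = 45,892 Wh = 45.89 kWh
portable space heater: 1384 W × 15 h × 7 d = 145,320 Wh = 145.3 kWh
Total energy = 1.928 + 5.18 + 45.89 + 145.3 = 198.3 kWh
Cost = 198.3 kWh × £0.299 = £59.30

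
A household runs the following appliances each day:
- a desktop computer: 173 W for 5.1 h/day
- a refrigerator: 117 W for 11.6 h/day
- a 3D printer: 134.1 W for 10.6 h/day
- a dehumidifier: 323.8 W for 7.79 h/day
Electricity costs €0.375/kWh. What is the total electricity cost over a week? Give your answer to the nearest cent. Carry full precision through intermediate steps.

desktop computer: 173 W × 5.1 h × 7 d = 6,176 Wh = 6.176 kWh
refrigerator: 117 W × 11.6 h × 7 d = 9,500 Wh = 9.5 kWh
3D printer: 134.1 W × 10.6 h × 7 d = 9,950 Wh = 9.95 kWh
dehumidifier: 323.8 W × 7.79 h × 7 d = 17,657 Wh = 17.66 kWh
Total energy = 6.176 + 9.5 + 9.95 + 17.66 = 43.28 kWh
Cost = 43.28 kWh × €0.375 = €16.23

€16.23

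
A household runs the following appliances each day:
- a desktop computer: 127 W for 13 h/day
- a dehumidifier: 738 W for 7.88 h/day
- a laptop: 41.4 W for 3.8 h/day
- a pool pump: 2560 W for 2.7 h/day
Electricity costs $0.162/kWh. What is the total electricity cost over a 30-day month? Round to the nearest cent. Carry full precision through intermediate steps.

$70.64

desktop computer: 127 W × 13 h × 30 d = 49,530 Wh = 49.53 kWh
dehumidifier: 738 W × 7.88 h × 30 d = 174,463 Wh = 174.5 kWh
laptop: 41.4 W × 3.8 h × 30 d = 4,720 Wh = 4.72 kWh
pool pump: 2560 W × 2.7 h × 30 d = 207,360 Wh = 207.4 kWh
Total energy = 49.53 + 174.5 + 4.72 + 207.4 = 436.1 kWh
Cost = 436.1 kWh × $0.162 = $70.64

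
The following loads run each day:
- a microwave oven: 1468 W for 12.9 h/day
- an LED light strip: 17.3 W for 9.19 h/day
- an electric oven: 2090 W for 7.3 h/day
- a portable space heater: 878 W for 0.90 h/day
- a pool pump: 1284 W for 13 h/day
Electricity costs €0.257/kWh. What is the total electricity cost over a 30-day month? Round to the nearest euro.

€400

microwave oven: 1468 W × 12.9 h × 30 d = 568,116 Wh = 568.1 kWh
LED light strip: 17.3 W × 9.19 h × 30 d = 4,770 Wh = 4.77 kWh
electric oven: 2090 W × 7.3 h × 30 d = 457,710 Wh = 457.7 kWh
portable space heater: 878 W × 0.90 h × 30 d = 23,706 Wh = 23.71 kWh
pool pump: 1284 W × 13 h × 30 d = 500,760 Wh = 500.8 kWh
Total energy = 568.1 + 4.77 + 457.7 + 23.71 + 500.8 = 1,555 kWh
Cost = 1,555 kWh × €0.257 = €399.65 ≈ €400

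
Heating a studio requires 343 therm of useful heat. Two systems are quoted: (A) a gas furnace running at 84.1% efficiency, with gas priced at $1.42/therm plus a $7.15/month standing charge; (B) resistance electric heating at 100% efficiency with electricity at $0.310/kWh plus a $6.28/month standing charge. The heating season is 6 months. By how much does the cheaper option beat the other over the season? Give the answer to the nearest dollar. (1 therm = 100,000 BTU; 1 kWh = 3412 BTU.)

Heat load = 343 therm × 100,000 = 34,300,000 BTU
Gas: input = 34,300,000 / 0.841 = 40,784,780 BTU = 407.8 therm → 407.8 × $1.42 = $579.14; + 6 × $7.15 standing = $622.04
Electric: 34,300,000 BTU / 3412 = 10,050 kWh → × $0.310 = $3,116.35; + 6 × $6.28 standing = $3,154.03
Difference = |$622.04 − $3,154.03| = $2,531.99 ≈ $2532

$2532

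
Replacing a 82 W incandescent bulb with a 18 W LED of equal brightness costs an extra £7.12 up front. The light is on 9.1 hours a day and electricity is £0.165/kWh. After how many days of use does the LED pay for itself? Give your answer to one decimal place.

74.1 days

Power saved = 82 − 18 = 64 W
Daily energy saved = 64 W × 9.1 h = 582.4 Wh = 0.5824 kWh
Daily savings = 0.5824 × £0.165 = £0.0961
Payback = £7.12 / £0.0961 per day = 74.09 days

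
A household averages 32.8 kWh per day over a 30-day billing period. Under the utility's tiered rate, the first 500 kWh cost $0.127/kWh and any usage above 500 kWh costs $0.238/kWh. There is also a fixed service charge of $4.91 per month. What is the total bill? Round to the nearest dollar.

Usage = 32.8 kWh/day × 30 days = 984 kWh
First 500 kWh × $0.127 = $63.50
Remaining 484 kWh × $0.238 = $115.19
Energy charge = $178.69; + service $4.91 = $183.60 ≈ $184

$184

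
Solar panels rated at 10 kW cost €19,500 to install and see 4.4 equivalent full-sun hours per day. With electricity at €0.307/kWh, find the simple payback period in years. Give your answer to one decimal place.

Daily generation = 10 kW × 4.4 h = 44 kWh
Annual generation = 44 × 365 = 16060 kWh
Annual savings = 16060 × €0.307 = €4,930.42
Payback = €19,500 / €4,930.42 = 3.96 years

4.0 years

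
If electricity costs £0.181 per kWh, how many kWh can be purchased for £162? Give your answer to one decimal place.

£162 / £0.181 per kWh = 895 kWh

895.0 kWh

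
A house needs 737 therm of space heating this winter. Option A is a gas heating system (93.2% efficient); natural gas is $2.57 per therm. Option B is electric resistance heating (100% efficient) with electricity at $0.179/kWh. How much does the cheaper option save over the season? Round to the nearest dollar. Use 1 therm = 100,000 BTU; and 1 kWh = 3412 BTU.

$1834

Heat load = 737 therm × 100,000 = 73,700,000 BTU
Gas: input = 73,700,000 / 0.932 = 79,077,253 BTU = 790.8 therm → 790.8 × $2.57 = $2,032.29
Electric: 73,700,000 BTU / 3412 = 21,600 kWh → × $0.179 = $3,866.44
Difference = |$2,032.29 − $3,866.44| = $1,834.16 ≈ $1834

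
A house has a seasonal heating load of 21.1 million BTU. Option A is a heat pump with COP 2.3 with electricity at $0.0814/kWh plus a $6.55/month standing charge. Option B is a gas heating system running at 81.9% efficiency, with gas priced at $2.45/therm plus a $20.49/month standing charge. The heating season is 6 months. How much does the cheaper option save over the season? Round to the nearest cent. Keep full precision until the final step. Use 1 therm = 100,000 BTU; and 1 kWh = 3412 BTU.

Heat load = 21.1 × 10⁶ BTU = 21,100,000 BTU
Gas: input = 21,100,000 / 0.819 = 25,763,126 BTU = 257.6 therm → 257.6 × $2.45 = $631.20; + 6 × $20.49 standing = $754.14
Heat pump: 21,100,000 BTU / 3412 = 6,184 kWh heat; / 2.3 = 2,689 kWh in → × $0.0814 = $218.86; + 6 × $6.55 standing = $258.16
Difference = |$754.14 − $258.16| = $495.97

$495.97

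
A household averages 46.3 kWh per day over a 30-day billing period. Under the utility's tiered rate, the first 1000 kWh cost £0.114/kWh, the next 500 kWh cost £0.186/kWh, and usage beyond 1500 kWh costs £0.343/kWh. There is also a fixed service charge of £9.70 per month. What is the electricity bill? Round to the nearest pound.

£196

Usage = 46.3 kWh/day × 30 days = 1389 kWh
First 1000 kWh × £0.114 = £114.00
Next 389 kWh × £0.186 = £72.35
Remaining tier: 0 kWh (not reached)
Energy charge = £186.35; + service £9.70 = £196.05 ≈ £196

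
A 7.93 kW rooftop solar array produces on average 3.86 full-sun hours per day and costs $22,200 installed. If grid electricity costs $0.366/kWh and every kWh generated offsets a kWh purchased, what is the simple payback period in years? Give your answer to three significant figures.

5.43 years

Daily generation = 7.93 kW × 3.86 h = 30.61 kWh
Annual generation = 30.61 × 365 = 11173 kWh
Annual savings = 11173 × $0.366 = $4,089.16
Payback = $22,200 / $4,089.16 = 5.43 years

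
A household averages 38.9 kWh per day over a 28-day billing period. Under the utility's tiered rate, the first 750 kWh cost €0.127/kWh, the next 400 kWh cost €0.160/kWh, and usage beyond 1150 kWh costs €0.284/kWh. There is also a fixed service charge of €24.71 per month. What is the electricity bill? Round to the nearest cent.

Usage = 38.9 kWh/day × 28 days = 1089.2 kWh
First 750 kWh × €0.127 = €95.25
Next 339.2 kWh × €0.160 = €54.27
Remaining tier: 0 kWh (not reached)
Energy charge = €149.52; + service €24.71 = €174.23

€174.23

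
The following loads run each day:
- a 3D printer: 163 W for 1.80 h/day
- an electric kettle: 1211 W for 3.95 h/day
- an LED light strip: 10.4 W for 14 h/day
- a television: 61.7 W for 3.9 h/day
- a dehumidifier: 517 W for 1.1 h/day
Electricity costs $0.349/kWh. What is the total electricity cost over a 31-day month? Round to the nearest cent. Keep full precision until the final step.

3D printer: 163 W × 1.80 h × 31 d = 9,095 Wh = 9.095 kWh
electric kettle: 1211 W × 3.95 h × 31 d = 148,287 Wh = 148.3 kWh
LED light strip: 10.4 W × 14 h × 31 d = 4,514 Wh = 4.514 kWh
television: 61.7 W × 3.9 h × 31 d = 7,460 Wh = 7.46 kWh
dehumidifier: 517 W × 1.1 h × 31 d = 17,630 Wh = 17.63 kWh
Total energy = 9.095 + 148.3 + 4.514 + 7.46 + 17.63 = 187 kWh
Cost = 187 kWh × $0.349 = $65.26

$65.26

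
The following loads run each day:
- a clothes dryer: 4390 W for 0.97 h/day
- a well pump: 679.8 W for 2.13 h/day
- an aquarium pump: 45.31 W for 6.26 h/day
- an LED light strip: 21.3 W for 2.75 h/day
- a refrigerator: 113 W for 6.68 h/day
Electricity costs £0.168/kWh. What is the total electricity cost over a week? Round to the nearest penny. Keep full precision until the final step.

£8.00

clothes dryer: 4390 W × 0.97 h × 7 d = 29,808 Wh = 29.81 kWh
well pump: 679.8 W × 2.13 h × 7 d = 10,136 Wh = 10.14 kWh
aquarium pump: 45.31 W × 6.26 h × 7 d = 1,985 Wh = 1.985 kWh
LED light strip: 21.3 W × 2.75 h × 7 d = 410 Wh = 0.41 kWh
refrigerator: 113 W × 6.68 h × 7 d = 5,284 Wh = 5.284 kWh
Total energy = 29.81 + 10.14 + 1.985 + 0.41 + 5.284 = 47.62 kWh
Cost = 47.62 kWh × £0.168 = £8.00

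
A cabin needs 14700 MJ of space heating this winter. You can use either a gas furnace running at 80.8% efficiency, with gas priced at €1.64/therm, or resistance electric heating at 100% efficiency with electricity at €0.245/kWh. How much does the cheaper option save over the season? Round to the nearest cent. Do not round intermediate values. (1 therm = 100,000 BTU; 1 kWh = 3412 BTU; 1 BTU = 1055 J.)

Heat load = 14700 MJ = 14,700,000,000 J / 1055 = 13,933,649 BTU
Gas: input = 13,933,649 / 0.808 = 17,244,615 BTU = 172.4 therm → 172.4 × €1.64 = €282.81
Electric: 13,933,649 BTU / 3412 = 4,084 kWh → × €0.245 = €1,000.51
Difference = |€282.81 − €1,000.51| = €717.70

€717.70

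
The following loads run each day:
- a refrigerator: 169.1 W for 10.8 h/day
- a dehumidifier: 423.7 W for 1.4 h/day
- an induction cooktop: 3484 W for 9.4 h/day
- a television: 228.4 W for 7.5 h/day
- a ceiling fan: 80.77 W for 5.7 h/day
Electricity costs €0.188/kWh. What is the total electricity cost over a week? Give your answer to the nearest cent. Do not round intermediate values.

refrigerator: 169.1 W × 10.8 h × 7 d = 12,784 Wh = 12.78 kWh
dehumidifier: 423.7 W × 1.4 h × 7 d = 4,152 Wh = 4.152 kWh
induction cooktop: 3484 W × 9.4 h × 7 d = 229,247 Wh = 229.2 kWh
television: 228.4 W × 7.5 h × 7 d = 11,991 Wh = 11.99 kWh
ceiling fan: 80.77 W × 5.7 h × 7 d = 3,223 Wh = 3.223 kWh
Total energy = 12.78 + 4.152 + 229.2 + 11.99 + 3.223 = 261.4 kWh
Cost = 261.4 kWh × €0.188 = €49.14

€49.14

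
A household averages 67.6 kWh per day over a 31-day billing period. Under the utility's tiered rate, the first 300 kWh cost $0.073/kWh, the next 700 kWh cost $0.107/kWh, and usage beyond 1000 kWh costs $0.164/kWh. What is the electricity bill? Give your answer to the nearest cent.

Usage = 67.6 kWh/day × 31 days = 2095.6 kWh
First 300 kWh × $0.073 = $21.90
Next 700 kWh × $0.107 = $74.90
Remaining 1095.6 kWh × $0.164 = $179.68
Total = $276.48

$276.48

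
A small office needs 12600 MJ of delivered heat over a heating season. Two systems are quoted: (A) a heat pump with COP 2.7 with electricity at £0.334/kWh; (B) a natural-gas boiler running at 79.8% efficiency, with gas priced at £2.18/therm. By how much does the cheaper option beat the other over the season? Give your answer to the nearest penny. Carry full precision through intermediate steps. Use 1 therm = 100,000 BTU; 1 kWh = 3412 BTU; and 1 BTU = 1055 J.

Heat load = 12600 MJ = 12,600,000,000 J / 1055 = 11,943,128 BTU
Gas: input = 11,943,128 / 0.798 = 14,966,326 BTU = 149.7 therm → 149.7 × £2.18 = £326.27
Heat pump: 11,943,128 BTU / 3412 = 3,500 kWh heat; / 2.7 = 1,296 kWh in → × £0.334 = £433.00
Difference = |£326.27 − £433.00| = £106.74

£106.74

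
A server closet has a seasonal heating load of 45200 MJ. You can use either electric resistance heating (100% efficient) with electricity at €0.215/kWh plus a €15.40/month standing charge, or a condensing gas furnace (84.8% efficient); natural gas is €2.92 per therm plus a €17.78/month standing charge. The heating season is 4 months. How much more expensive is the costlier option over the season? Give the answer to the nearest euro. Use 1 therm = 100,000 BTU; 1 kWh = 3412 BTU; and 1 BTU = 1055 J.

Heat load = 45200 MJ = 45,200,000,000 J / 1055 = 42,843,602 BTU
Gas: input = 42,843,602 / 0.848 = 50,523,115 BTU = 505.2 therm → 505.2 × €2.92 = €1,475.27; + 4 × €17.78 standing = €1,546.39
Electric: 42,843,602 BTU / 3412 = 12,560 kWh → × €0.215 = €2,699.70; + 4 × €15.40 standing = €2,761.30
Difference = |€1,546.39 − €2,761.30| = €1,214.90 ≈ €1215

€1215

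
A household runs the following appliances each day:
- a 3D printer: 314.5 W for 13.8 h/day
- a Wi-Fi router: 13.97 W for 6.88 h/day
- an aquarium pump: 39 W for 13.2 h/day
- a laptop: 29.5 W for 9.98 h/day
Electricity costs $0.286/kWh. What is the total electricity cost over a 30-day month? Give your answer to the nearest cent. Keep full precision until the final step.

3D printer: 314.5 W × 13.8 h × 30 d = 130,203 Wh = 130.2 kWh
Wi-Fi router: 13.97 W × 6.88 h × 30 d = 2,883 Wh = 2.883 kWh
aquarium pump: 39 W × 13.2 h × 30 d = 15,444 Wh = 15.44 kWh
laptop: 29.5 W × 9.98 h × 30 d = 8,832 Wh = 8.832 kWh
Total energy = 130.2 + 2.883 + 15.44 + 8.832 = 157.4 kWh
Cost = 157.4 kWh × $0.286 = $45.01

$45.01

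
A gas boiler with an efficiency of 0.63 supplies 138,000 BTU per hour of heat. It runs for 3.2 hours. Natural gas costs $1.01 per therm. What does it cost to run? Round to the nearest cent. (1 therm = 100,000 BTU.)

Heat delivered = 138,000 BTU/h × 3.2 h = 441,600 BTU
Gas input = 441,600 / 0.63 = 700,952 BTU
= 700,952 / 100,000 = 7.01 therm
Cost = 7.01 × $1.01/therm = $7.08

$7.08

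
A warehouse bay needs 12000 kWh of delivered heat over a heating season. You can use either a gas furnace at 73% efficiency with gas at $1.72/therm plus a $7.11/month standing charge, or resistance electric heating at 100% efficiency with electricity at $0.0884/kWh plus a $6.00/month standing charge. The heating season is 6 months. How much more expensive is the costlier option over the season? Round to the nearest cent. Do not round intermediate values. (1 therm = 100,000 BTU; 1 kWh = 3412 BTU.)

$89.43

Heat load = 12000 kWh × 3412 = 40,944,000 BTU
Gas: input = 40,944,000 / 0.730 = 56,087,671 BTU = 560.9 therm → 560.9 × $1.72 = $964.71; + 6 × $7.11 standing = $1,007.37
Electric: 40,944,000 BTU / 3412 = 12,000 kWh → × $0.0884 = $1,060.80; + 6 × $6.00 standing = $1,096.80
Difference = |$1,007.37 − $1,096.80| = $89.43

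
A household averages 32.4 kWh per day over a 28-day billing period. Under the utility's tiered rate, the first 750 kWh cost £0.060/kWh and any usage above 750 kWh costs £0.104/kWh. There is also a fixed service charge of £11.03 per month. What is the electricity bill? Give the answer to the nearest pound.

Usage = 32.4 kWh/day × 28 days = 907.2 kWh
First 750 kWh × £0.060 = £45.00
Remaining 157.2 kWh × £0.104 = £16.35
Energy charge = £61.35; + service £11.03 = £72.38 ≈ £72

£72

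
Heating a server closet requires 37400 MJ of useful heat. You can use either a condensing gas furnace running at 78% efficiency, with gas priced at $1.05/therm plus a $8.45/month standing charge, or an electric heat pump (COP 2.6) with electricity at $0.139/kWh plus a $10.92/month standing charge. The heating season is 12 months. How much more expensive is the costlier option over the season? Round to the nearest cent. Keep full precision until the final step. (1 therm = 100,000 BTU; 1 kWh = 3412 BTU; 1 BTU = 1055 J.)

Heat load = 37400 MJ = 37,400,000,000 J / 1055 = 35,450,237 BTU
Gas: input = 35,450,237 / 0.780 = 45,449,022 BTU = 454.5 therm → 454.5 × $1.05 = $477.21; + 12 × $8.45 standing = $578.61
Heat pump: 35,450,237 BTU / 3412 = 10,390 kWh heat; / 2.6 = 3,996 kWh in → × $0.139 = $555.46; + 12 × $10.92 standing = $686.50
Difference = |$578.61 − $686.50| = $107.88

$107.88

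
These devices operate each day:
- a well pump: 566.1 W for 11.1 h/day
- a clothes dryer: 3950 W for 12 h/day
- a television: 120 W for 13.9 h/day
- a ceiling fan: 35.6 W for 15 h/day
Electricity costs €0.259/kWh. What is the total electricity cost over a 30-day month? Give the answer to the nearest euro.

€434

well pump: 566.1 W × 11.1 h × 30 d = 188,511 Wh = 188.5 kWh
clothes dryer: 3950 W × 12 h × 30 d = 1,422,000 Wh = 1,422 kWh
television: 120 W × 13.9 h × 30 d = 50,040 Wh = 50.04 kWh
ceiling fan: 35.6 W × 15 h × 30 d = 16,020 Wh = 16.02 kWh
Total energy = 188.5 + 1,422 + 50.04 + 16.02 = 1,677 kWh
Cost = 1,677 kWh × €0.259 = €434.23 ≈ €434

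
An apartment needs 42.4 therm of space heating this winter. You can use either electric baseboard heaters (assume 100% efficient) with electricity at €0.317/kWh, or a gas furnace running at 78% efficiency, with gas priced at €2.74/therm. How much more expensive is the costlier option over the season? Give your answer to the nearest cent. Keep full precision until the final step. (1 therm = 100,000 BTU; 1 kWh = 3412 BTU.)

€244.98

Heat load = 42.4 therm × 100,000 = 4,240,000 BTU
Gas: input = 4,240,000 / 0.78 = 5,435,897 BTU = 54.36 therm → 54.36 × €2.74 = €148.94
Electric: 4,240,000 BTU / 3412 = 1,243 kWh → × €0.317 = €393.93
Difference = |€148.94 − €393.93| = €244.98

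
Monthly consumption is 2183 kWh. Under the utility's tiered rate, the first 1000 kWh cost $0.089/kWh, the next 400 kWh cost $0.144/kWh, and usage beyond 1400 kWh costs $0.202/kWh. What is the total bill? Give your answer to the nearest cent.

$304.77

First 1000 kWh × $0.089 = $89.00
Next 400 kWh × $0.144 = $57.60
Remaining 783 kWh × $0.202 = $158.17
Total = $304.77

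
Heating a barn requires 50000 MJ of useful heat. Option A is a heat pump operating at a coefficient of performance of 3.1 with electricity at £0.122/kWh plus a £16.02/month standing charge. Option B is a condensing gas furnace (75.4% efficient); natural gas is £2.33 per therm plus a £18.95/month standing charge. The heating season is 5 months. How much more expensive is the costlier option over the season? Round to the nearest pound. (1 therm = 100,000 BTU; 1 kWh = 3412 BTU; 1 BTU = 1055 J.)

Heat load = 50000 MJ = 50,000,000,000 J / 1055 = 47,393,365 BTU
Gas: input = 47,393,365 / 0.754 = 62,855,922 BTU = 628.6 therm → 628.6 × £2.33 = £1,464.54; + 5 × £18.95 standing = £1,559.29
Heat pump: 47,393,365 BTU / 3412 = 13,890 kWh heat; / 3.1 = 4,481 kWh in → × £0.122 = £546.65; + 5 × £16.02 standing = £626.75
Difference = |£1,559.29 − £626.75| = £932.55 ≈ £933

£933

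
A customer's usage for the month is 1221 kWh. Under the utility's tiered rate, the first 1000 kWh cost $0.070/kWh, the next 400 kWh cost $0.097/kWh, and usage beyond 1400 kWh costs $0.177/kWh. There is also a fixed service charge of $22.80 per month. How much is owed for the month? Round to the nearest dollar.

First 1000 kWh × $0.070 = $70.00
Next 221 kWh × $0.097 = $21.44
Remaining tier: 0 kWh (not reached)
Energy charge = $91.44; + service $22.80 = $114.24 ≈ $114

$114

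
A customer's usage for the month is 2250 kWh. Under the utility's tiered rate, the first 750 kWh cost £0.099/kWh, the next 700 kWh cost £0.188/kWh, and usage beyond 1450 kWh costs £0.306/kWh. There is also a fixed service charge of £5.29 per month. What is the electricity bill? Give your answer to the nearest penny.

£455.94

First 750 kWh × £0.099 = £74.25
Next 700 kWh × £0.188 = £131.60
Remaining 800 kWh × £0.306 = £244.80
Energy charge = £450.65; + service £5.29 = £455.94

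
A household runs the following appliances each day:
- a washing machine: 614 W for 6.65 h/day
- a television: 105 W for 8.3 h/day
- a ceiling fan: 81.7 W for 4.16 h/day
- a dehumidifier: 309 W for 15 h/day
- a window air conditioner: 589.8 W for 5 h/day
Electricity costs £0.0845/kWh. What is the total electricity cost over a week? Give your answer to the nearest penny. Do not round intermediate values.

washing machine: 614 W × 6.65 h × 7 d = 28,582 Wh = 28.58 kWh
television: 105 W × 8.3 h × 7 d = 6,101 Wh = 6.101 kWh
ceiling fan: 81.7 W × 4.16 h × 7 d = 2,379 Wh = 2.379 kWh
dehumidifier: 309 W × 15 h × 7 d = 32,445 Wh = 32.45 kWh
window air conditioner: 589.8 W × 5 h × 7 d = 20,643 Wh = 20.64 kWh
Total energy = 28.58 + 6.101 + 2.379 + 32.45 + 20.64 = 90.15 kWh
Cost = 90.15 kWh × £0.0845 = £7.62

£7.62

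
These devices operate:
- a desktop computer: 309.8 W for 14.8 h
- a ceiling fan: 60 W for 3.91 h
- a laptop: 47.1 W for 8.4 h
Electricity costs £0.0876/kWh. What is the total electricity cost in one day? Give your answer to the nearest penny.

£0.46

desktop computer: 309.8 W × 14.8 h = 4,585 Wh = 4.585 kWh
ceiling fan: 60 W × 3.91 h = 235 Wh = 0.2346 kWh
laptop: 47.1 W × 8.4 h = 396 Wh = 0.3956 kWh
Total energy = 4.585 + 0.2346 + 0.3956 = 5.215 kWh
Cost = 5.215 kWh × £0.0876 = £0.46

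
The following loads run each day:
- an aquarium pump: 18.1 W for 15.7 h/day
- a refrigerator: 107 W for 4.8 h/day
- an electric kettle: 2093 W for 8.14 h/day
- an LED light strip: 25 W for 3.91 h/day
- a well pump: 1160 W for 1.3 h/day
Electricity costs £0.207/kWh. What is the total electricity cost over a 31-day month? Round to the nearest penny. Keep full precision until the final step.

aquarium pump: 18.1 W × 15.7 h × 31 d = 8,809 Wh = 8.809 kWh
refrigerator: 107 W × 4.8 h × 31 d = 15,922 Wh = 15.92 kWh
electric kettle: 2093 W × 8.14 h × 31 d = 528,148 Wh = 528.1 kWh
LED light strip: 25 W × 3.91 h × 31 d = 3,030 Wh = 3.03 kWh
well pump: 1160 W × 1.3 h × 31 d = 46,748 Wh = 46.75 kWh
Total energy = 8.809 + 15.92 + 528.1 + 3.03 + 46.75 = 602.7 kWh
Cost = 602.7 kWh × £0.207 = £124.75

£124.75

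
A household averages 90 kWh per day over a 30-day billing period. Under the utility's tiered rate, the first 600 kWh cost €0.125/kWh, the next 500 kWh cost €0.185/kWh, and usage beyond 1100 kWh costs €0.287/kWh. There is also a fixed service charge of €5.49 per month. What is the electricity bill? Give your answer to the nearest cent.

€632.19

Usage = 90 kWh/day × 30 days = 2700 kWh
First 600 kWh × €0.125 = €75.00
Next 500 kWh × €0.185 = €92.50
Remaining 1600 kWh × €0.287 = €459.20
Energy charge = €626.70; + service €5.49 = €632.19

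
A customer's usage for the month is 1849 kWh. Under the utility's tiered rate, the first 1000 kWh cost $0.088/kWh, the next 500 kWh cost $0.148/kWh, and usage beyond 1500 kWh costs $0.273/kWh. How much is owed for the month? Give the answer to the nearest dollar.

$257

First 1000 kWh × $0.088 = $88.00
Next 500 kWh × $0.148 = $74.00
Remaining 349 kWh × $0.273 = $95.28
Total = $257.28 ≈ $257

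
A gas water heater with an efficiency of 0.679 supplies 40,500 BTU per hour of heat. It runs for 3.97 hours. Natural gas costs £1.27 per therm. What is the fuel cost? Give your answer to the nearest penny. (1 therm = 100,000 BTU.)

Heat delivered = 40,500 BTU/h × 3.97 h = 160,785 BTU
Gas input = 160,785 / 0.679 = 236,797 BTU
= 236,797 / 100,000 = 2.368 therm
Cost = 2.368 × £1.27/therm = £3.01

£3.01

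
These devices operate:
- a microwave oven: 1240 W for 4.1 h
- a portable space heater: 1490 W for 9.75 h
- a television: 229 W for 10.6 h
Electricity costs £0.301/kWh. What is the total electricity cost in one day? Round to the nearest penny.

£6.63

microwave oven: 1240 W × 4.1 h = 5,084 Wh = 5.084 kWh
portable space heater: 1490 W × 9.75 h = 14,528 Wh = 14.53 kWh
television: 229 W × 10.6 h = 2,427 Wh = 2.427 kWh
Total energy = 5.084 + 14.53 + 2.427 = 22.04 kWh
Cost = 22.04 kWh × £0.301 = £6.63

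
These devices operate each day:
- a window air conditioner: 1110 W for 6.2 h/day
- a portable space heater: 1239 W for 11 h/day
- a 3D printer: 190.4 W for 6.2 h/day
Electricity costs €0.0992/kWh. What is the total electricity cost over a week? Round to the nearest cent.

window air conditioner: 1110 W × 6.2 h × 7 d = 48,174 Wh = 48.17 kWh
portable space heater: 1239 W × 11 h × 7 d = 95,403 Wh = 95.4 kWh
3D printer: 190.4 W × 6.2 h × 7 d = 8,263 Wh = 8.263 kWh
Total energy = 48.17 + 95.4 + 8.263 = 151.8 kWh
Cost = 151.8 kWh × €0.0992 = €15.06

€15.06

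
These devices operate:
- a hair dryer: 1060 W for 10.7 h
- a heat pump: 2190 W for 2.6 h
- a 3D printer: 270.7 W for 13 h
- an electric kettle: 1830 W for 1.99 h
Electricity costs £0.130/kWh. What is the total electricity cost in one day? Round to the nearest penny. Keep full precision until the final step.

hair dryer: 1060 W × 10.7 h = 11,342 Wh = 11.34 kWh
heat pump: 2190 W × 2.6 h = 5,694 Wh = 5.694 kWh
3D printer: 270.7 W × 13 h = 3,519 Wh = 3.519 kWh
electric kettle: 1830 W × 1.99 h = 3,642 Wh = 3.642 kWh
Total energy = 11.34 + 5.694 + 3.519 + 3.642 = 24.2 kWh
Cost = 24.2 kWh × £0.130 = £3.15

£3.15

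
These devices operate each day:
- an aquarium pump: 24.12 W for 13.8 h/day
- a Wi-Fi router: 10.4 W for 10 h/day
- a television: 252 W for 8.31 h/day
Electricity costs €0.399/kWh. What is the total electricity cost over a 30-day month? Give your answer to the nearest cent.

€30.30

aquarium pump: 24.12 W × 13.8 h × 30 d = 9,986 Wh = 9.986 kWh
Wi-Fi router: 10.4 W × 10 h × 30 d = 3,120 Wh = 3.12 kWh
television: 252 W × 8.31 h × 30 d = 62,824 Wh = 62.82 kWh
Total energy = 9.986 + 3.12 + 62.82 = 75.93 kWh
Cost = 75.93 kWh × €0.399 = €30.30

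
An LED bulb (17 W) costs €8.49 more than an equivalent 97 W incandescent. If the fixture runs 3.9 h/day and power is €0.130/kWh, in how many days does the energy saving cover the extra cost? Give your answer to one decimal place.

Power saved = 97 − 17 = 80 W
Daily energy saved = 80 W × 3.9 h = 312 Wh = 0.312 kWh
Daily savings = 0.312 × €0.130 = €0.0406
Payback = €8.49 / €0.0406 per day = 209.3 days

209.3 days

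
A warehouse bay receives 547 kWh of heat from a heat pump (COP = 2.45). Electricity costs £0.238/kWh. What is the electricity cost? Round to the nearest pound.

Electrical input = 547 kWh / 2.45 = 223.3 kWh
Cost = 223.3 × £0.238/kWh = £53.14 ≈ £53

£53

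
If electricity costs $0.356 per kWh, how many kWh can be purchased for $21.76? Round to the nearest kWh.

$21.76 / $0.356 per kWh = 61.12 kWh

61 kWh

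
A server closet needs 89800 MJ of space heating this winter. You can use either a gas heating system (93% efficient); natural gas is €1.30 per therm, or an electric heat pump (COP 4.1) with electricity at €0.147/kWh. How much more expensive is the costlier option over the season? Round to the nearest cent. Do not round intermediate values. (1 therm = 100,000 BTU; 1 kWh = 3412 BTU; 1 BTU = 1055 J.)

€295.39

Heat load = 89800 MJ = 89,800,000,000 J / 1055 = 85,118,483 BTU
Gas: input = 85,118,483 / 0.93 = 91,525,251 BTU = 915.3 therm → 915.3 × €1.30 = €1,189.83
Heat pump: 85,118,483 BTU / 3412 = 24,950 kWh heat; / 4.1 = 6,085 kWh in → × €0.147 = €894.43
Difference = |€1,189.83 − €894.43| = €295.39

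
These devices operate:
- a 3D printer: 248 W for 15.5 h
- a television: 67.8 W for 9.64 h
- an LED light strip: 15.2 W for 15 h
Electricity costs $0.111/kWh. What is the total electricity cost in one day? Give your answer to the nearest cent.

$0.52

3D printer: 248 W × 15.5 h = 3,844 Wh = 3.844 kWh
television: 67.8 W × 9.64 h = 654 Wh = 0.6536 kWh
LED light strip: 15.2 W × 15 h = 228 Wh = 0.228 kWh
Total energy = 3.844 + 0.6536 + 0.228 = 4.726 kWh
Cost = 4.726 kWh × $0.111 = $0.52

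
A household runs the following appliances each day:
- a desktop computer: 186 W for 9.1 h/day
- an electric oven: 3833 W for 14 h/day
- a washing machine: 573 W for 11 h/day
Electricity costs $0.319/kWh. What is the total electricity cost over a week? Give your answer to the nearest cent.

$137.68

desktop computer: 186 W × 9.1 h × 7 d = 11,848 Wh = 11.85 kWh
electric oven: 3833 W × 14 h × 7 d = 375,634 Wh = 375.6 kWh
washing machine: 573 W × 11 h × 7 d = 44,121 Wh = 44.12 kWh
Total energy = 11.85 + 375.6 + 44.12 = 431.6 kWh
Cost = 431.6 kWh × $0.319 = $137.68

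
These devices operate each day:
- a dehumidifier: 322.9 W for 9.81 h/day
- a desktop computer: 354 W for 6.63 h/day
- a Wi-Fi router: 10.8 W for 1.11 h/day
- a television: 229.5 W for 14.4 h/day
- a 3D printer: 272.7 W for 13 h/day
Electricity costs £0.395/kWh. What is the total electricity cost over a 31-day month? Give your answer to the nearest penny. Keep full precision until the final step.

dehumidifier: 322.9 W × 9.81 h × 31 d = 98,197 Wh = 98.2 kWh
desktop computer: 354 W × 6.63 h × 31 d = 72,758 Wh = 72.76 kWh
Wi-Fi router: 10.8 W × 1.11 h × 31 d = 372 Wh = 0.3716 kWh
television: 229.5 W × 14.4 h × 31 d = 102,449 Wh = 102.4 kWh
3D printer: 272.7 W × 13 h × 31 d = 109,898 Wh = 109.9 kWh
Total energy = 98.2 + 72.76 + 0.3716 + 102.4 + 109.9 = 383.7 kWh
Cost = 383.7 kWh × £0.395 = £151.55

£151.55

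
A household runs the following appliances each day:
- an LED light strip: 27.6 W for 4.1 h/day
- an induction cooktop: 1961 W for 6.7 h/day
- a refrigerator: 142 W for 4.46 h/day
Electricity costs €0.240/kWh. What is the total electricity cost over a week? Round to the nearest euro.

LED light strip: 27.6 W × 4.1 h × 7 d = 792 Wh = 0.7921 kWh
induction cooktop: 1961 W × 6.7 h × 7 d = 91,971 Wh = 91.97 kWh
refrigerator: 142 W × 4.46 h × 7 d = 4,433 Wh = 4.433 kWh
Total energy = 0.7921 + 91.97 + 4.433 = 97.2 kWh
Cost = 97.2 kWh × €0.240 = €23.33 ≈ €23

€23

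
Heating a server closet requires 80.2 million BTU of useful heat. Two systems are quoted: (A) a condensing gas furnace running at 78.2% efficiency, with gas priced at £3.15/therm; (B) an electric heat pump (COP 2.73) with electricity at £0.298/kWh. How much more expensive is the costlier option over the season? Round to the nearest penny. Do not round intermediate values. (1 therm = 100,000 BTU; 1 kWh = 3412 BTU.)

£664.79

Heat load = 80.2 × 10⁶ BTU = 80,200,000 BTU
Gas: input = 80,200,000 / 0.782 = 102,557,545 BTU = 1,026 therm → 1,026 × £3.15 = £3,230.56
Heat pump: 80,200,000 BTU / 3412 = 23,510 kWh heat; / 2.73 = 8,610 kWh in → × £0.298 = £2,565.78
Difference = |£3,230.56 − £2,565.78| = £664.79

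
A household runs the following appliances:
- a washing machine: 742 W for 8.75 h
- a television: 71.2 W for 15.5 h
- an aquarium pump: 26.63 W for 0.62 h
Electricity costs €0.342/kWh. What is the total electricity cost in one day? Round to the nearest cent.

€2.60

washing machine: 742 W × 8.75 h = 6,492 Wh = 6.492 kWh
television: 71.2 W × 15.5 h = 1,104 Wh = 1.104 kWh
aquarium pump: 26.63 W × 0.62 h = 17 Wh = 0.01651 kWh
Total energy = 6.492 + 1.104 + 0.01651 = 7.613 kWh
Cost = 7.613 kWh × €0.342 = €2.60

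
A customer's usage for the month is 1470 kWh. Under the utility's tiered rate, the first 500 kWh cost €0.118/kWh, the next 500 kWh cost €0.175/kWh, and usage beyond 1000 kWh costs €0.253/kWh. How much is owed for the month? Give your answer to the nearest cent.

First 500 kWh × €0.118 = €59.00
Next 500 kWh × €0.175 = €87.50
Remaining 470 kWh × €0.253 = €118.91
Total = €265.41

€265.41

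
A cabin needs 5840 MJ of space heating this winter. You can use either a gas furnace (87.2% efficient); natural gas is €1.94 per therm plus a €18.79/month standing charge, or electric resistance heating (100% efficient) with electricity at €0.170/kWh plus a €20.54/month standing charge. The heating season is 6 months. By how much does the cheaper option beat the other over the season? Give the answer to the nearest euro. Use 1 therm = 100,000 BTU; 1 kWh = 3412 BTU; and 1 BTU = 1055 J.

€163

Heat load = 5840 MJ = 5,840,000,000 J / 1055 = 5,535,545 BTU
Gas: input = 5,535,545 / 0.872 = 6,348,102 BTU = 63.48 therm → 63.48 × €1.94 = €123.15; + 6 × €18.79 standing = €235.89
Electric: 5,535,545 BTU / 3412 = 1,622 kWh → × €0.170 = €275.80; + 6 × €20.54 standing = €399.04
Difference = |€235.89 − €399.04| = €163.15 ≈ €163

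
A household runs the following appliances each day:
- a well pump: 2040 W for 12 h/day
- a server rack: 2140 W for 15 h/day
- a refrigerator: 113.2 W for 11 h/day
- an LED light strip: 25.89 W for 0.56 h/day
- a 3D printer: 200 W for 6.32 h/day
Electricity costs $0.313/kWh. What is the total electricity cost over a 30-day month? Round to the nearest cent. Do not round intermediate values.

$554.98

well pump: 2040 W × 12 h × 30 d = 734,400 Wh = 734.4 kWh
server rack: 2140 W × 15 h × 30 d = 963,000 Wh = 963 kWh
refrigerator: 113.2 W × 11 h × 30 d = 37,356 Wh = 37.36 kWh
LED light strip: 25.89 W × 0.56 h × 30 d = 435 Wh = 0.435 kWh
3D printer: 200 W × 6.32 h × 30 d = 37,920 Wh = 37.92 kWh
Total energy = 734.4 + 963 + 37.36 + 0.435 + 37.92 = 1,773 kWh
Cost = 1,773 kWh × $0.313 = $554.98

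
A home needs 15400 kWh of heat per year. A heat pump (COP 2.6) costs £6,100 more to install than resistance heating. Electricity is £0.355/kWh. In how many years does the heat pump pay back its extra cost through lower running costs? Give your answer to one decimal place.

Resistance: 15400 kWh × £0.355 = £5,467.00/yr
Heat pump: 15400 / 2.6 = 5923 kWh in → × £0.355 = £2,102.69/yr
Annual savings = £3,364.31
Payback = £6,100 / £3,364.31 = 1.81 years

1.8 years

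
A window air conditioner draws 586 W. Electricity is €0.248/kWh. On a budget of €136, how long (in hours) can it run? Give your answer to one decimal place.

935.8 h

Energy budget = €136 / €0.248 per kWh = 548.4 kWh = 548,387 Wh
Runtime = 548,387 Wh / 586 W = 935.8 h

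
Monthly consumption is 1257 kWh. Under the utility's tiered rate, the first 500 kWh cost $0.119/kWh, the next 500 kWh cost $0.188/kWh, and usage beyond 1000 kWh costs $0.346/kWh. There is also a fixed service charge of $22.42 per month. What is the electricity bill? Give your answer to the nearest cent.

First 500 kWh × $0.119 = $59.50
Next 500 kWh × $0.188 = $94.00
Remaining 257 kWh × $0.346 = $88.92
Energy charge = $242.42; + service $22.42 = $264.84

$264.84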